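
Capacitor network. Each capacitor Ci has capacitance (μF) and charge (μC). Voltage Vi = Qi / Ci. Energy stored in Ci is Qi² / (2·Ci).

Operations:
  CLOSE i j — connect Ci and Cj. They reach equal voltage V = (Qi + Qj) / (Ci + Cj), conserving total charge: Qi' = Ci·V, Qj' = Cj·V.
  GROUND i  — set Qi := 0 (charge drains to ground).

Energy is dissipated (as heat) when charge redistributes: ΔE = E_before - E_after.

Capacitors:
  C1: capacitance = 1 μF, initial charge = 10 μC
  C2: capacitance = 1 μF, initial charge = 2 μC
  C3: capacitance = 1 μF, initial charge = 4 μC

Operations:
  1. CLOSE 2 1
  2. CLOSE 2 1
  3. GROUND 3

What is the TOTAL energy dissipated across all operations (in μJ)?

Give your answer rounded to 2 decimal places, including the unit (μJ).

Answer: 24.00 μJ

Derivation:
Initial: C1(1μF, Q=10μC, V=10.00V), C2(1μF, Q=2μC, V=2.00V), C3(1μF, Q=4μC, V=4.00V)
Op 1: CLOSE 2-1: Q_total=12.00, C_total=2.00, V=6.00; Q2=6.00, Q1=6.00; dissipated=16.000
Op 2: CLOSE 2-1: Q_total=12.00, C_total=2.00, V=6.00; Q2=6.00, Q1=6.00; dissipated=0.000
Op 3: GROUND 3: Q3=0; energy lost=8.000
Total dissipated: 24.000 μJ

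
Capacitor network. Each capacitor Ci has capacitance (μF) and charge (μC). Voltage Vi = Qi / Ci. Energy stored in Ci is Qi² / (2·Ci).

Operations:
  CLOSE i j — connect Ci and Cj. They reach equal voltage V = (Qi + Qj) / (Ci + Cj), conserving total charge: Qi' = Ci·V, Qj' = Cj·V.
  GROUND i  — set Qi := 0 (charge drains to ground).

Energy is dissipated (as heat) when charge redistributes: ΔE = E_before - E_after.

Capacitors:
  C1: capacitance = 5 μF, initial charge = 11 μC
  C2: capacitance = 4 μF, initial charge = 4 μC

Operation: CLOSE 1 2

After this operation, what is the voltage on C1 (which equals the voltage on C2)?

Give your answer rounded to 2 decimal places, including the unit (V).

Answer: 1.67 V

Derivation:
Initial: C1(5μF, Q=11μC, V=2.20V), C2(4μF, Q=4μC, V=1.00V)
Op 1: CLOSE 1-2: Q_total=15.00, C_total=9.00, V=1.67; Q1=8.33, Q2=6.67; dissipated=1.600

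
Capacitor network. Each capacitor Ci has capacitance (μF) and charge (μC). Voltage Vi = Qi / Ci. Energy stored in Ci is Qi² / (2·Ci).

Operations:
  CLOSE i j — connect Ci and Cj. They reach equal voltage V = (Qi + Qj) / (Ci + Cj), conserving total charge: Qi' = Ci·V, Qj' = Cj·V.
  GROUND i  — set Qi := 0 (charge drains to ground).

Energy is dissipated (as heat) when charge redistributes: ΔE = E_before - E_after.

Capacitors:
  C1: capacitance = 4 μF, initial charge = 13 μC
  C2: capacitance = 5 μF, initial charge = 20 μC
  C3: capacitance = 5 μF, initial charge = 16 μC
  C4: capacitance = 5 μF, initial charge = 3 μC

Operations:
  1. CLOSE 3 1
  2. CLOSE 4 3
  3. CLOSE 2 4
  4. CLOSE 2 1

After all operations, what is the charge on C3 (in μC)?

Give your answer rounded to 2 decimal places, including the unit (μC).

Answer: 9.56 μC

Derivation:
Initial: C1(4μF, Q=13μC, V=3.25V), C2(5μF, Q=20μC, V=4.00V), C3(5μF, Q=16μC, V=3.20V), C4(5μF, Q=3μC, V=0.60V)
Op 1: CLOSE 3-1: Q_total=29.00, C_total=9.00, V=3.22; Q3=16.11, Q1=12.89; dissipated=0.003
Op 2: CLOSE 4-3: Q_total=19.11, C_total=10.00, V=1.91; Q4=9.56, Q3=9.56; dissipated=8.595
Op 3: CLOSE 2-4: Q_total=29.56, C_total=10.00, V=2.96; Q2=14.78, Q4=14.78; dissipated=5.454
Op 4: CLOSE 2-1: Q_total=27.67, C_total=9.00, V=3.07; Q2=15.37, Q1=12.30; dissipated=0.079
Final charges: Q1=12.30, Q2=15.37, Q3=9.56, Q4=14.78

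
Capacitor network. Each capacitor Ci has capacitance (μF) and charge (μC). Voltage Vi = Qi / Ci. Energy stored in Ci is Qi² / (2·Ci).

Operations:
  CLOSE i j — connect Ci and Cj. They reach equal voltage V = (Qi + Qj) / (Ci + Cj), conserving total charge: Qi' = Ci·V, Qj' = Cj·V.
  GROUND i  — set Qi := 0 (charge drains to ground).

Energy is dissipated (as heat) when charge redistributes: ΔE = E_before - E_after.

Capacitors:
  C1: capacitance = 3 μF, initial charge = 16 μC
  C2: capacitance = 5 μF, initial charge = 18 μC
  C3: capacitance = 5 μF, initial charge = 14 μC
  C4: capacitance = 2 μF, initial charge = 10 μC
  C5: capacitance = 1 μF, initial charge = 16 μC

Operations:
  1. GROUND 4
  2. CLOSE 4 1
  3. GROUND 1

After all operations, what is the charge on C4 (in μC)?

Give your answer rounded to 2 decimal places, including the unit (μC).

Initial: C1(3μF, Q=16μC, V=5.33V), C2(5μF, Q=18μC, V=3.60V), C3(5μF, Q=14μC, V=2.80V), C4(2μF, Q=10μC, V=5.00V), C5(1μF, Q=16μC, V=16.00V)
Op 1: GROUND 4: Q4=0; energy lost=25.000
Op 2: CLOSE 4-1: Q_total=16.00, C_total=5.00, V=3.20; Q4=6.40, Q1=9.60; dissipated=17.067
Op 3: GROUND 1: Q1=0; energy lost=15.360
Final charges: Q1=0.00, Q2=18.00, Q3=14.00, Q4=6.40, Q5=16.00

Answer: 6.40 μC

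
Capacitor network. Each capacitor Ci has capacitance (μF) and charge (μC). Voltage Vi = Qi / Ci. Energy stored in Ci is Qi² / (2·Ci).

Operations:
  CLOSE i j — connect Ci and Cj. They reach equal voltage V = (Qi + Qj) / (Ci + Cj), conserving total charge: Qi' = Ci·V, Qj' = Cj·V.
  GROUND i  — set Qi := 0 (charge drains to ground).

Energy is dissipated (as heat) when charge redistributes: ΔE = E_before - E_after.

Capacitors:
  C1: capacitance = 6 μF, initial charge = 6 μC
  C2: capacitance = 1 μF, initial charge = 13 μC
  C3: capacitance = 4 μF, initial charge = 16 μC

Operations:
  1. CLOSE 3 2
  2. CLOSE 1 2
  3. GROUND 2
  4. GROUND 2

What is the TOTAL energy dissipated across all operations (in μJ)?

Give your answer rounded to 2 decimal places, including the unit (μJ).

Initial: C1(6μF, Q=6μC, V=1.00V), C2(1μF, Q=13μC, V=13.00V), C3(4μF, Q=16μC, V=4.00V)
Op 1: CLOSE 3-2: Q_total=29.00, C_total=5.00, V=5.80; Q3=23.20, Q2=5.80; dissipated=32.400
Op 2: CLOSE 1-2: Q_total=11.80, C_total=7.00, V=1.69; Q1=10.11, Q2=1.69; dissipated=9.874
Op 3: GROUND 2: Q2=0; energy lost=1.421
Op 4: GROUND 2: Q2=0; energy lost=0.000
Total dissipated: 43.695 μJ

Answer: 43.70 μJ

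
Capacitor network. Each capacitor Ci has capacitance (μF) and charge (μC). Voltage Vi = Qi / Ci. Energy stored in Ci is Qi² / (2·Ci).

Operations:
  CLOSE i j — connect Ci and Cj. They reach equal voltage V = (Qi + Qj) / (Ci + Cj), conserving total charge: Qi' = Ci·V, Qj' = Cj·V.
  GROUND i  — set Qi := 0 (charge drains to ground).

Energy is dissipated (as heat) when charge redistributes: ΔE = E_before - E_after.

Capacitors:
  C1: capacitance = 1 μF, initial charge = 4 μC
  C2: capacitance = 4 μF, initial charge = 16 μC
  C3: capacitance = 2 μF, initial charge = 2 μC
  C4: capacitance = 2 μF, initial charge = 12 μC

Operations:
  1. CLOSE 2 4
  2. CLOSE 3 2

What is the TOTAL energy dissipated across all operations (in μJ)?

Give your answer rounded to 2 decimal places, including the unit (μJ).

Answer: 11.63 μJ

Derivation:
Initial: C1(1μF, Q=4μC, V=4.00V), C2(4μF, Q=16μC, V=4.00V), C3(2μF, Q=2μC, V=1.00V), C4(2μF, Q=12μC, V=6.00V)
Op 1: CLOSE 2-4: Q_total=28.00, C_total=6.00, V=4.67; Q2=18.67, Q4=9.33; dissipated=2.667
Op 2: CLOSE 3-2: Q_total=20.67, C_total=6.00, V=3.44; Q3=6.89, Q2=13.78; dissipated=8.963
Total dissipated: 11.630 μJ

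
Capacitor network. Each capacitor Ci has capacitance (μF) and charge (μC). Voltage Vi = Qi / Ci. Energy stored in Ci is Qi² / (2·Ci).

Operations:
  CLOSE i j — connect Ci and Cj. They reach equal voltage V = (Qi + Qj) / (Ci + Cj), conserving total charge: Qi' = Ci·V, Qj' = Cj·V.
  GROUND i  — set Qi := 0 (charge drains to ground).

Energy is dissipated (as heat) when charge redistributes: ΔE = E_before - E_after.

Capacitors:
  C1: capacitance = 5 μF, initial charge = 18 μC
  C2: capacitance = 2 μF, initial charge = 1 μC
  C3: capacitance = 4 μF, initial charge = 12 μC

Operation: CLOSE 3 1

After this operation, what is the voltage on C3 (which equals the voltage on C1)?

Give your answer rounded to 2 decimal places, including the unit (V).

Answer: 3.33 V

Derivation:
Initial: C1(5μF, Q=18μC, V=3.60V), C2(2μF, Q=1μC, V=0.50V), C3(4μF, Q=12μC, V=3.00V)
Op 1: CLOSE 3-1: Q_total=30.00, C_total=9.00, V=3.33; Q3=13.33, Q1=16.67; dissipated=0.400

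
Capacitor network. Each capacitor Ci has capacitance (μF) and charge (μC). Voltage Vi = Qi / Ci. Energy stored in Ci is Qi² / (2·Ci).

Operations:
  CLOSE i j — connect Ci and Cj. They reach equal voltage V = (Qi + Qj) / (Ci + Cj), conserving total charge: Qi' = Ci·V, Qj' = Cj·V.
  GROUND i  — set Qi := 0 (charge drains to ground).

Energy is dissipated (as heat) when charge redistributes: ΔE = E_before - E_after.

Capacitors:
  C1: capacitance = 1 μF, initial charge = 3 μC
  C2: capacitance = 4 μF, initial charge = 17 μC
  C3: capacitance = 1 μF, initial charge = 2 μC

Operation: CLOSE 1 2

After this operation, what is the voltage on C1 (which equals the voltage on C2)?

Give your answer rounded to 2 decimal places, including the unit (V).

Initial: C1(1μF, Q=3μC, V=3.00V), C2(4μF, Q=17μC, V=4.25V), C3(1μF, Q=2μC, V=2.00V)
Op 1: CLOSE 1-2: Q_total=20.00, C_total=5.00, V=4.00; Q1=4.00, Q2=16.00; dissipated=0.625

Answer: 4.00 V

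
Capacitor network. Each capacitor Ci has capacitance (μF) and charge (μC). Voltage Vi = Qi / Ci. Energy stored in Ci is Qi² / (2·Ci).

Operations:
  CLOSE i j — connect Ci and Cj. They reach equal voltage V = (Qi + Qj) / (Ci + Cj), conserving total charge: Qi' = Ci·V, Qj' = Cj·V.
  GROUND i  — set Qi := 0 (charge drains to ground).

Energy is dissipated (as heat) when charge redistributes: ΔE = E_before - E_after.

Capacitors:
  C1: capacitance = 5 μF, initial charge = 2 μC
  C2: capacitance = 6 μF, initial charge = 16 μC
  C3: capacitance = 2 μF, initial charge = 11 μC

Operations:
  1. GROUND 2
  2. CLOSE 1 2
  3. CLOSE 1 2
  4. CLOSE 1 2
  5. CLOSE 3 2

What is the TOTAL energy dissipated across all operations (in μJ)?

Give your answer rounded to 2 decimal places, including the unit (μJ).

Initial: C1(5μF, Q=2μC, V=0.40V), C2(6μF, Q=16μC, V=2.67V), C3(2μF, Q=11μC, V=5.50V)
Op 1: GROUND 2: Q2=0; energy lost=21.333
Op 2: CLOSE 1-2: Q_total=2.00, C_total=11.00, V=0.18; Q1=0.91, Q2=1.09; dissipated=0.218
Op 3: CLOSE 1-2: Q_total=2.00, C_total=11.00, V=0.18; Q1=0.91, Q2=1.09; dissipated=0.000
Op 4: CLOSE 1-2: Q_total=2.00, C_total=11.00, V=0.18; Q1=0.91, Q2=1.09; dissipated=0.000
Op 5: CLOSE 3-2: Q_total=12.09, C_total=8.00, V=1.51; Q3=3.02, Q2=9.07; dissipated=21.212
Total dissipated: 42.764 μJ

Answer: 42.76 μJ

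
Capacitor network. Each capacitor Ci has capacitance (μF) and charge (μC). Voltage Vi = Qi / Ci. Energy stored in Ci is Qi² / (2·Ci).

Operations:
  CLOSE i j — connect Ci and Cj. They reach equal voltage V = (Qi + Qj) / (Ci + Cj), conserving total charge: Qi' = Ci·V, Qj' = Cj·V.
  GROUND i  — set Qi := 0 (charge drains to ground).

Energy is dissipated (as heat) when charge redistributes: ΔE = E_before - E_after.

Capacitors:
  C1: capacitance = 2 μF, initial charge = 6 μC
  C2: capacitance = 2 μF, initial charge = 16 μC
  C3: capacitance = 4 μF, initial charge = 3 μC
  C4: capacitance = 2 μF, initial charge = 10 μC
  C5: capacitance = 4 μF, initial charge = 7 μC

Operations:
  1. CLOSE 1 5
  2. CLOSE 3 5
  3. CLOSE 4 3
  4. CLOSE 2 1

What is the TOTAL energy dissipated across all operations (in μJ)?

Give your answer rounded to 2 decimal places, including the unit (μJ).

Initial: C1(2μF, Q=6μC, V=3.00V), C2(2μF, Q=16μC, V=8.00V), C3(4μF, Q=3μC, V=0.75V), C4(2μF, Q=10μC, V=5.00V), C5(4μF, Q=7μC, V=1.75V)
Op 1: CLOSE 1-5: Q_total=13.00, C_total=6.00, V=2.17; Q1=4.33, Q5=8.67; dissipated=1.042
Op 2: CLOSE 3-5: Q_total=11.67, C_total=8.00, V=1.46; Q3=5.83, Q5=5.83; dissipated=2.007
Op 3: CLOSE 4-3: Q_total=15.83, C_total=6.00, V=2.64; Q4=5.28, Q3=10.56; dissipated=8.362
Op 4: CLOSE 2-1: Q_total=20.33, C_total=4.00, V=5.08; Q2=10.17, Q1=10.17; dissipated=17.014
Total dissipated: 28.425 μJ

Answer: 28.42 μJ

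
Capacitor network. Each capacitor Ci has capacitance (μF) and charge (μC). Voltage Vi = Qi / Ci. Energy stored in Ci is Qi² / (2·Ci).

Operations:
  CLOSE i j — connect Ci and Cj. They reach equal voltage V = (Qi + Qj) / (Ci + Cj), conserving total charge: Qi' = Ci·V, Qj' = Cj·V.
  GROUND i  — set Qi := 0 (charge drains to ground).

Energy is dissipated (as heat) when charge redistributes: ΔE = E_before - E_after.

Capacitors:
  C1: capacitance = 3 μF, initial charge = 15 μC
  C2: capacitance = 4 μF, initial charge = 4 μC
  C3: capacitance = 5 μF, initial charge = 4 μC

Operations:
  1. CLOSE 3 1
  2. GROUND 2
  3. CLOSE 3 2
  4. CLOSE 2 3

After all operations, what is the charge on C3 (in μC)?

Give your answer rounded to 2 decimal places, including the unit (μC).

Answer: 6.60 μC

Derivation:
Initial: C1(3μF, Q=15μC, V=5.00V), C2(4μF, Q=4μC, V=1.00V), C3(5μF, Q=4μC, V=0.80V)
Op 1: CLOSE 3-1: Q_total=19.00, C_total=8.00, V=2.38; Q3=11.88, Q1=7.12; dissipated=16.538
Op 2: GROUND 2: Q2=0; energy lost=2.000
Op 3: CLOSE 3-2: Q_total=11.88, C_total=9.00, V=1.32; Q3=6.60, Q2=5.28; dissipated=6.267
Op 4: CLOSE 2-3: Q_total=11.88, C_total=9.00, V=1.32; Q2=5.28, Q3=6.60; dissipated=0.000
Final charges: Q1=7.12, Q2=5.28, Q3=6.60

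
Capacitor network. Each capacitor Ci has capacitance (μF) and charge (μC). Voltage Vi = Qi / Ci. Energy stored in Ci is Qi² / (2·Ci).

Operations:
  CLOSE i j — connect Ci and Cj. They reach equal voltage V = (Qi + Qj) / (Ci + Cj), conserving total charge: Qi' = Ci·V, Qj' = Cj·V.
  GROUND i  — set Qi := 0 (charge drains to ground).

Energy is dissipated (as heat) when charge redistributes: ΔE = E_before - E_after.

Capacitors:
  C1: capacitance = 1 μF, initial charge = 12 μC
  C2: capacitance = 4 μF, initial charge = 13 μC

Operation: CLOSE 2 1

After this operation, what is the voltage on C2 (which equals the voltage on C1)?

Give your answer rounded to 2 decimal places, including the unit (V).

Initial: C1(1μF, Q=12μC, V=12.00V), C2(4μF, Q=13μC, V=3.25V)
Op 1: CLOSE 2-1: Q_total=25.00, C_total=5.00, V=5.00; Q2=20.00, Q1=5.00; dissipated=30.625

Answer: 5.00 V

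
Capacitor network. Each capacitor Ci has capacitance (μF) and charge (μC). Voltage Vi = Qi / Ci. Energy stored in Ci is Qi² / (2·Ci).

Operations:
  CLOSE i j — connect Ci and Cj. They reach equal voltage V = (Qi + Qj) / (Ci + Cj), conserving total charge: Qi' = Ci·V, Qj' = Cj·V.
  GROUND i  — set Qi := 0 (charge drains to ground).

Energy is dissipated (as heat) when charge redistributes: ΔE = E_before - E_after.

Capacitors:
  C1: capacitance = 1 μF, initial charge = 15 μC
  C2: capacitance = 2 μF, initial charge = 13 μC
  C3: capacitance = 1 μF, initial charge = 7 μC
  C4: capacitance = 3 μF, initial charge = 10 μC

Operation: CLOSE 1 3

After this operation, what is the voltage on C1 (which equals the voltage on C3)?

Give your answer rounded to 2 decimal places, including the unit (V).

Initial: C1(1μF, Q=15μC, V=15.00V), C2(2μF, Q=13μC, V=6.50V), C3(1μF, Q=7μC, V=7.00V), C4(3μF, Q=10μC, V=3.33V)
Op 1: CLOSE 1-3: Q_total=22.00, C_total=2.00, V=11.00; Q1=11.00, Q3=11.00; dissipated=16.000

Answer: 11.00 V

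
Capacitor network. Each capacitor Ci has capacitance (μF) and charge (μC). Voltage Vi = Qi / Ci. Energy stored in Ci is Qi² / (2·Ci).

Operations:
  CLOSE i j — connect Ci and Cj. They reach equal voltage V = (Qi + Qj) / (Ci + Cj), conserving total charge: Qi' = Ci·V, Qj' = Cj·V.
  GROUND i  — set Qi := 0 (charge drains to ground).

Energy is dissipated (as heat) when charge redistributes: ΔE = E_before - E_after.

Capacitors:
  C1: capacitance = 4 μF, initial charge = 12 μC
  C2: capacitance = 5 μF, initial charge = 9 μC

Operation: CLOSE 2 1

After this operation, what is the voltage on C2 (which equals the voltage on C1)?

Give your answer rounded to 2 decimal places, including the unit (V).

Initial: C1(4μF, Q=12μC, V=3.00V), C2(5μF, Q=9μC, V=1.80V)
Op 1: CLOSE 2-1: Q_total=21.00, C_total=9.00, V=2.33; Q2=11.67, Q1=9.33; dissipated=1.600

Answer: 2.33 V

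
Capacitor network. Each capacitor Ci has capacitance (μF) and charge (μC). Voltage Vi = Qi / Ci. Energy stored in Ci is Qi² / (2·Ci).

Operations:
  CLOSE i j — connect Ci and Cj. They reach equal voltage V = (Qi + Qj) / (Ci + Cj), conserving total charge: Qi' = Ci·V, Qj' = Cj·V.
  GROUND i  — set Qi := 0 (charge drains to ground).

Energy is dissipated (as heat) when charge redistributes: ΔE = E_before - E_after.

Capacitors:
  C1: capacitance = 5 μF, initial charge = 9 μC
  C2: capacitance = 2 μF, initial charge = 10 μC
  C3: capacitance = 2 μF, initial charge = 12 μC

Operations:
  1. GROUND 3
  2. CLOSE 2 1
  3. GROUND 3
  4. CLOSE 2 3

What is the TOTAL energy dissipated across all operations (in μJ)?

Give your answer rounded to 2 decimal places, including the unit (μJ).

Answer: 47.00 μJ

Derivation:
Initial: C1(5μF, Q=9μC, V=1.80V), C2(2μF, Q=10μC, V=5.00V), C3(2μF, Q=12μC, V=6.00V)
Op 1: GROUND 3: Q3=0; energy lost=36.000
Op 2: CLOSE 2-1: Q_total=19.00, C_total=7.00, V=2.71; Q2=5.43, Q1=13.57; dissipated=7.314
Op 3: GROUND 3: Q3=0; energy lost=0.000
Op 4: CLOSE 2-3: Q_total=5.43, C_total=4.00, V=1.36; Q2=2.71, Q3=2.71; dissipated=3.684
Total dissipated: 46.998 μJ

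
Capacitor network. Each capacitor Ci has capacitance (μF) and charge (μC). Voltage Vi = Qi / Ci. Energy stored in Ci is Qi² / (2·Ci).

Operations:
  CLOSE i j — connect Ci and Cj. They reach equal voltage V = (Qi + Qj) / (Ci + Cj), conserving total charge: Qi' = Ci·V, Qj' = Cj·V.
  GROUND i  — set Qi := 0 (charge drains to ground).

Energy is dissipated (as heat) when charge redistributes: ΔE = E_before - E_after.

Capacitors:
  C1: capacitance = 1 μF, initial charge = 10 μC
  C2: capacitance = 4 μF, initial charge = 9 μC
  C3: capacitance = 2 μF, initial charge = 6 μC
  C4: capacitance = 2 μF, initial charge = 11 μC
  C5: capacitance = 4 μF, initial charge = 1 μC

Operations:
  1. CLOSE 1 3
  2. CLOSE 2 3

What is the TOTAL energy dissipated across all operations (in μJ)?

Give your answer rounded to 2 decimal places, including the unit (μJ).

Answer: 22.67 μJ

Derivation:
Initial: C1(1μF, Q=10μC, V=10.00V), C2(4μF, Q=9μC, V=2.25V), C3(2μF, Q=6μC, V=3.00V), C4(2μF, Q=11μC, V=5.50V), C5(4μF, Q=1μC, V=0.25V)
Op 1: CLOSE 1-3: Q_total=16.00, C_total=3.00, V=5.33; Q1=5.33, Q3=10.67; dissipated=16.333
Op 2: CLOSE 2-3: Q_total=19.67, C_total=6.00, V=3.28; Q2=13.11, Q3=6.56; dissipated=6.338
Total dissipated: 22.671 μJ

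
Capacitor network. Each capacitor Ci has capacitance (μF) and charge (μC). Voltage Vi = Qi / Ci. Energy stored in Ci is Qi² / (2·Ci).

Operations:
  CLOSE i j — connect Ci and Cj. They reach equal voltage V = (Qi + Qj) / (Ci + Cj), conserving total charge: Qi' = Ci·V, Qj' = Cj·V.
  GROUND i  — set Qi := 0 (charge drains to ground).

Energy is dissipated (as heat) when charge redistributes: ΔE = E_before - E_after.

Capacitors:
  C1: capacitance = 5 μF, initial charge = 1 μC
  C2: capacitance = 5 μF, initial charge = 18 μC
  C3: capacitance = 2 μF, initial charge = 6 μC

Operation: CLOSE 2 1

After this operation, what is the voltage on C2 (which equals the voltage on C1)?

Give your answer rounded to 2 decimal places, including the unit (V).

Answer: 1.90 V

Derivation:
Initial: C1(5μF, Q=1μC, V=0.20V), C2(5μF, Q=18μC, V=3.60V), C3(2μF, Q=6μC, V=3.00V)
Op 1: CLOSE 2-1: Q_total=19.00, C_total=10.00, V=1.90; Q2=9.50, Q1=9.50; dissipated=14.450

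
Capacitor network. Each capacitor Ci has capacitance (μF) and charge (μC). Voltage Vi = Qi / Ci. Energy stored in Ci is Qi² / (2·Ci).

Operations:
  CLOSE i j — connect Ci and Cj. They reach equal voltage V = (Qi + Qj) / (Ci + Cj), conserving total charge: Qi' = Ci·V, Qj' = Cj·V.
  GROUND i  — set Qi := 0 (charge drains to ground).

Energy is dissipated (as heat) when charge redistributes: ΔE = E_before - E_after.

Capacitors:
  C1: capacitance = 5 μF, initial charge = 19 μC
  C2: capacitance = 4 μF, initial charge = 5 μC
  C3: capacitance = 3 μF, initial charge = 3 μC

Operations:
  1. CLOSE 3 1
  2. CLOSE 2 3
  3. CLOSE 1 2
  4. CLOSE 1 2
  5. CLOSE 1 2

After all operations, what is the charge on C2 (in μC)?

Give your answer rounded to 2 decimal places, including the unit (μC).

Initial: C1(5μF, Q=19μC, V=3.80V), C2(4μF, Q=5μC, V=1.25V), C3(3μF, Q=3μC, V=1.00V)
Op 1: CLOSE 3-1: Q_total=22.00, C_total=8.00, V=2.75; Q3=8.25, Q1=13.75; dissipated=7.350
Op 2: CLOSE 2-3: Q_total=13.25, C_total=7.00, V=1.89; Q2=7.57, Q3=5.68; dissipated=1.929
Op 3: CLOSE 1-2: Q_total=21.32, C_total=9.00, V=2.37; Q1=11.85, Q2=9.48; dissipated=0.816
Op 4: CLOSE 1-2: Q_total=21.32, C_total=9.00, V=2.37; Q1=11.85, Q2=9.48; dissipated=0.000
Op 5: CLOSE 1-2: Q_total=21.32, C_total=9.00, V=2.37; Q1=11.85, Q2=9.48; dissipated=0.000
Final charges: Q1=11.85, Q2=9.48, Q3=5.68

Answer: 9.48 μC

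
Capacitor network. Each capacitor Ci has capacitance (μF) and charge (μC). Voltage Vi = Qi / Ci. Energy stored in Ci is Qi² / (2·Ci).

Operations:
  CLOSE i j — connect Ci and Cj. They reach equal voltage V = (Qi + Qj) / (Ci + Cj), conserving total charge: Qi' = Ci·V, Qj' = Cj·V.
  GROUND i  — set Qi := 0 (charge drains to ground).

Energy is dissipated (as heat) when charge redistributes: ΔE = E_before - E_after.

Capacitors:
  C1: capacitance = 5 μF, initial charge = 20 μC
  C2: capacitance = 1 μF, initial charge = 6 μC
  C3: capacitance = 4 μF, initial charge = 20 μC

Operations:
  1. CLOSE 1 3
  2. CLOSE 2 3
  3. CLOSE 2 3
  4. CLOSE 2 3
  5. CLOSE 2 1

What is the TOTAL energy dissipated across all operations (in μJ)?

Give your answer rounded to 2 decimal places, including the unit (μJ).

Answer: 2.12 μJ

Derivation:
Initial: C1(5μF, Q=20μC, V=4.00V), C2(1μF, Q=6μC, V=6.00V), C3(4μF, Q=20μC, V=5.00V)
Op 1: CLOSE 1-3: Q_total=40.00, C_total=9.00, V=4.44; Q1=22.22, Q3=17.78; dissipated=1.111
Op 2: CLOSE 2-3: Q_total=23.78, C_total=5.00, V=4.76; Q2=4.76, Q3=19.02; dissipated=0.968
Op 3: CLOSE 2-3: Q_total=23.78, C_total=5.00, V=4.76; Q2=4.76, Q3=19.02; dissipated=0.000
Op 4: CLOSE 2-3: Q_total=23.78, C_total=5.00, V=4.76; Q2=4.76, Q3=19.02; dissipated=0.000
Op 5: CLOSE 2-1: Q_total=26.98, C_total=6.00, V=4.50; Q2=4.50, Q1=22.48; dissipated=0.040
Total dissipated: 2.119 μJ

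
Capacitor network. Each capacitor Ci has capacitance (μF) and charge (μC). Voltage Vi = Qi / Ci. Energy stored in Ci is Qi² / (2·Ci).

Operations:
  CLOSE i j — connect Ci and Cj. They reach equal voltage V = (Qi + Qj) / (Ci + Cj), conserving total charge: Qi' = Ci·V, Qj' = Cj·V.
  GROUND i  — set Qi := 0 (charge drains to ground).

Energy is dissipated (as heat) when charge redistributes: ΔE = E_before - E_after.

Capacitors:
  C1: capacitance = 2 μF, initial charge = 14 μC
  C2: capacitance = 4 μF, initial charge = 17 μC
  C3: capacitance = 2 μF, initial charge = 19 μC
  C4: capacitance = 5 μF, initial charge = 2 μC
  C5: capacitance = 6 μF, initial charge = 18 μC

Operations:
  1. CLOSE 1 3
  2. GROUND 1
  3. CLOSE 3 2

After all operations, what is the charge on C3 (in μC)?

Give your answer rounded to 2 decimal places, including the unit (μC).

Initial: C1(2μF, Q=14μC, V=7.00V), C2(4μF, Q=17μC, V=4.25V), C3(2μF, Q=19μC, V=9.50V), C4(5μF, Q=2μC, V=0.40V), C5(6μF, Q=18μC, V=3.00V)
Op 1: CLOSE 1-3: Q_total=33.00, C_total=4.00, V=8.25; Q1=16.50, Q3=16.50; dissipated=3.125
Op 2: GROUND 1: Q1=0; energy lost=68.062
Op 3: CLOSE 3-2: Q_total=33.50, C_total=6.00, V=5.58; Q3=11.17, Q2=22.33; dissipated=10.667
Final charges: Q1=0.00, Q2=22.33, Q3=11.17, Q4=2.00, Q5=18.00

Answer: 11.17 μC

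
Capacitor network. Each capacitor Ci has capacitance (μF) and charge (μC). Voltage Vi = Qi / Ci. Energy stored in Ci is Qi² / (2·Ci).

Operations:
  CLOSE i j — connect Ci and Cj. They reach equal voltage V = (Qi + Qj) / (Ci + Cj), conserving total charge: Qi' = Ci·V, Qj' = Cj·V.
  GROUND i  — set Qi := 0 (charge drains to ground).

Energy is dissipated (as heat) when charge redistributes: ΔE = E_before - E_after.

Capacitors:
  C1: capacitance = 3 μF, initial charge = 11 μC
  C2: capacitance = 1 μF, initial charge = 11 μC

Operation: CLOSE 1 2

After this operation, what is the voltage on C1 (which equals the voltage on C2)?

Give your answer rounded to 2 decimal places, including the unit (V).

Answer: 5.50 V

Derivation:
Initial: C1(3μF, Q=11μC, V=3.67V), C2(1μF, Q=11μC, V=11.00V)
Op 1: CLOSE 1-2: Q_total=22.00, C_total=4.00, V=5.50; Q1=16.50, Q2=5.50; dissipated=20.167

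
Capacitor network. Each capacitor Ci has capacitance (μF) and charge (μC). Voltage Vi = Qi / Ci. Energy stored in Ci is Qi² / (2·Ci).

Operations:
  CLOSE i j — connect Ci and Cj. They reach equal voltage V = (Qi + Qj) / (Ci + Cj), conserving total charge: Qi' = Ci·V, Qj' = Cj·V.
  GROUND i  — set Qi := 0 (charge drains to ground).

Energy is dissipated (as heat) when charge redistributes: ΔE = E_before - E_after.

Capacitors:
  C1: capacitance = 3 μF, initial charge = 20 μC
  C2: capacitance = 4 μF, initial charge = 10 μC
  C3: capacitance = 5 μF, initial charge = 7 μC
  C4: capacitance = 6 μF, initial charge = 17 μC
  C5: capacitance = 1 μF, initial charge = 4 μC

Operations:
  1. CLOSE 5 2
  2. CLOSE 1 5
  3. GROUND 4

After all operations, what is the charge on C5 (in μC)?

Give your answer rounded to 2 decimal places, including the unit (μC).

Answer: 5.70 μC

Derivation:
Initial: C1(3μF, Q=20μC, V=6.67V), C2(4μF, Q=10μC, V=2.50V), C3(5μF, Q=7μC, V=1.40V), C4(6μF, Q=17μC, V=2.83V), C5(1μF, Q=4μC, V=4.00V)
Op 1: CLOSE 5-2: Q_total=14.00, C_total=5.00, V=2.80; Q5=2.80, Q2=11.20; dissipated=0.900
Op 2: CLOSE 1-5: Q_total=22.80, C_total=4.00, V=5.70; Q1=17.10, Q5=5.70; dissipated=5.607
Op 3: GROUND 4: Q4=0; energy lost=24.083
Final charges: Q1=17.10, Q2=11.20, Q3=7.00, Q4=0.00, Q5=5.70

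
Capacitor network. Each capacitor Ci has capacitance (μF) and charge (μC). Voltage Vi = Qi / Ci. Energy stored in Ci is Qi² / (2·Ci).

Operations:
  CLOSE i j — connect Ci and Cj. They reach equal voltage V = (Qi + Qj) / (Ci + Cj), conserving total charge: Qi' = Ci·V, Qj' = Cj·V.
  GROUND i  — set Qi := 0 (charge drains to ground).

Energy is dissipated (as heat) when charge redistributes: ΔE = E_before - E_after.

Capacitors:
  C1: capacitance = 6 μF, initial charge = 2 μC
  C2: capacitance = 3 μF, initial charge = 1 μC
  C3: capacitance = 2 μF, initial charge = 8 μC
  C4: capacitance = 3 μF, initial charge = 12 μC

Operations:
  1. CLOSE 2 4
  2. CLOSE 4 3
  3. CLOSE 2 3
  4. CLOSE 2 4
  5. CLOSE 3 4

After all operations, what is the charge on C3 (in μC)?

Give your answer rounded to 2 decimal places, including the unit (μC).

Initial: C1(6μF, Q=2μC, V=0.33V), C2(3μF, Q=1μC, V=0.33V), C3(2μF, Q=8μC, V=4.00V), C4(3μF, Q=12μC, V=4.00V)
Op 1: CLOSE 2-4: Q_total=13.00, C_total=6.00, V=2.17; Q2=6.50, Q4=6.50; dissipated=10.083
Op 2: CLOSE 4-3: Q_total=14.50, C_total=5.00, V=2.90; Q4=8.70, Q3=5.80; dissipated=2.017
Op 3: CLOSE 2-3: Q_total=12.30, C_total=5.00, V=2.46; Q2=7.38, Q3=4.92; dissipated=0.323
Op 4: CLOSE 2-4: Q_total=16.08, C_total=6.00, V=2.68; Q2=8.04, Q4=8.04; dissipated=0.145
Op 5: CLOSE 3-4: Q_total=12.96, C_total=5.00, V=2.59; Q3=5.18, Q4=7.78; dissipated=0.029
Final charges: Q1=2.00, Q2=8.04, Q3=5.18, Q4=7.78

Answer: 5.18 μC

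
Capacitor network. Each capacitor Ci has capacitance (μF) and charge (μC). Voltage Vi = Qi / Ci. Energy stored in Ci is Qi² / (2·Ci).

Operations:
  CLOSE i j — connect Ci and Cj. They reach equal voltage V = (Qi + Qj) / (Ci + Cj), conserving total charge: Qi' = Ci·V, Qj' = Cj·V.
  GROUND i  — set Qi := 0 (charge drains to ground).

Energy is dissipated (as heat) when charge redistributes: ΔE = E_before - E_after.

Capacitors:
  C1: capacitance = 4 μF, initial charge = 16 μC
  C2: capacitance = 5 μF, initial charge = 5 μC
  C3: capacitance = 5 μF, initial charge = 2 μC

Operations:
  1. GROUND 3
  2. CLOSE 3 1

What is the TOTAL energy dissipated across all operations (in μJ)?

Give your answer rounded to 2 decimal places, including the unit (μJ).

Answer: 18.18 μJ

Derivation:
Initial: C1(4μF, Q=16μC, V=4.00V), C2(5μF, Q=5μC, V=1.00V), C3(5μF, Q=2μC, V=0.40V)
Op 1: GROUND 3: Q3=0; energy lost=0.400
Op 2: CLOSE 3-1: Q_total=16.00, C_total=9.00, V=1.78; Q3=8.89, Q1=7.11; dissipated=17.778
Total dissipated: 18.178 μJ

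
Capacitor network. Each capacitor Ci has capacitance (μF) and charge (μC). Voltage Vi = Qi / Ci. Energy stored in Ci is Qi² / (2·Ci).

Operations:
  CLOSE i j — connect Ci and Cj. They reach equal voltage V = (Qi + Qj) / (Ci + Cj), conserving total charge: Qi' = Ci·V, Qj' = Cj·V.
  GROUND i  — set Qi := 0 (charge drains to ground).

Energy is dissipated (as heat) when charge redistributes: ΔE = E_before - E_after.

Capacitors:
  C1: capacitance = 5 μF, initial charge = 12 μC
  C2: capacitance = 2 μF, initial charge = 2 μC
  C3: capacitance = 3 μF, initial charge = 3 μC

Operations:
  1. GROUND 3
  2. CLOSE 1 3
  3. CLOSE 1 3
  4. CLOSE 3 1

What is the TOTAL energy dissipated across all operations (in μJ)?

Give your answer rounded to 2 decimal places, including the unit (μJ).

Initial: C1(5μF, Q=12μC, V=2.40V), C2(2μF, Q=2μC, V=1.00V), C3(3μF, Q=3μC, V=1.00V)
Op 1: GROUND 3: Q3=0; energy lost=1.500
Op 2: CLOSE 1-3: Q_total=12.00, C_total=8.00, V=1.50; Q1=7.50, Q3=4.50; dissipated=5.400
Op 3: CLOSE 1-3: Q_total=12.00, C_total=8.00, V=1.50; Q1=7.50, Q3=4.50; dissipated=0.000
Op 4: CLOSE 3-1: Q_total=12.00, C_total=8.00, V=1.50; Q3=4.50, Q1=7.50; dissipated=0.000
Total dissipated: 6.900 μJ

Answer: 6.90 μJ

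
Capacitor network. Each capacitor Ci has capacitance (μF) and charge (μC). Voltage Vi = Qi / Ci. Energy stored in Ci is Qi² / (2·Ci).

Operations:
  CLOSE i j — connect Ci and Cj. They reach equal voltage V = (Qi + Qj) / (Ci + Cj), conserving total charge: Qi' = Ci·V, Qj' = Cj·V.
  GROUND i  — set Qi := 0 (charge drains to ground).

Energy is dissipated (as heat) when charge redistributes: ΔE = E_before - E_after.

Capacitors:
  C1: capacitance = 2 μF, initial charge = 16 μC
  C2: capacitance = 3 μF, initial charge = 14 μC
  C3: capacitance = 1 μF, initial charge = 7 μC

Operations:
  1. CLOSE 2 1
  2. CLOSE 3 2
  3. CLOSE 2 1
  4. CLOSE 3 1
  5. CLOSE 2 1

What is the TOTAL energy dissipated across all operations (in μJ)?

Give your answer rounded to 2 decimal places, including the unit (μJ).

Answer: 7.08 μJ

Derivation:
Initial: C1(2μF, Q=16μC, V=8.00V), C2(3μF, Q=14μC, V=4.67V), C3(1μF, Q=7μC, V=7.00V)
Op 1: CLOSE 2-1: Q_total=30.00, C_total=5.00, V=6.00; Q2=18.00, Q1=12.00; dissipated=6.667
Op 2: CLOSE 3-2: Q_total=25.00, C_total=4.00, V=6.25; Q3=6.25, Q2=18.75; dissipated=0.375
Op 3: CLOSE 2-1: Q_total=30.75, C_total=5.00, V=6.15; Q2=18.45, Q1=12.30; dissipated=0.037
Op 4: CLOSE 3-1: Q_total=18.55, C_total=3.00, V=6.18; Q3=6.18, Q1=12.37; dissipated=0.003
Op 5: CLOSE 2-1: Q_total=30.82, C_total=5.00, V=6.16; Q2=18.49, Q1=12.33; dissipated=0.001
Total dissipated: 7.083 μJ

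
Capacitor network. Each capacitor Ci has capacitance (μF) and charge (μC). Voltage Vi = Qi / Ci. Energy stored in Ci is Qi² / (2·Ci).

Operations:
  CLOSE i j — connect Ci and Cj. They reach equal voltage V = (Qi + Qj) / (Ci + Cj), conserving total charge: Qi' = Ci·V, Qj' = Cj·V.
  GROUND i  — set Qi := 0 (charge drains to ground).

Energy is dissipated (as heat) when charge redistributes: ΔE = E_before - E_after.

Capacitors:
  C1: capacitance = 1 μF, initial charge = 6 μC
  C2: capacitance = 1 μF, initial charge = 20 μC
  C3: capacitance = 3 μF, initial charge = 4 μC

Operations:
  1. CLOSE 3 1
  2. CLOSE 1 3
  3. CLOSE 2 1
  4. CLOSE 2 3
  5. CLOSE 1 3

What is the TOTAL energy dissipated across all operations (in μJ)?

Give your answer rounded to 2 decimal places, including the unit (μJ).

Answer: 129.59 μJ

Derivation:
Initial: C1(1μF, Q=6μC, V=6.00V), C2(1μF, Q=20μC, V=20.00V), C3(3μF, Q=4μC, V=1.33V)
Op 1: CLOSE 3-1: Q_total=10.00, C_total=4.00, V=2.50; Q3=7.50, Q1=2.50; dissipated=8.167
Op 2: CLOSE 1-3: Q_total=10.00, C_total=4.00, V=2.50; Q1=2.50, Q3=7.50; dissipated=0.000
Op 3: CLOSE 2-1: Q_total=22.50, C_total=2.00, V=11.25; Q2=11.25, Q1=11.25; dissipated=76.562
Op 4: CLOSE 2-3: Q_total=18.75, C_total=4.00, V=4.69; Q2=4.69, Q3=14.06; dissipated=28.711
Op 5: CLOSE 1-3: Q_total=25.31, C_total=4.00, V=6.33; Q1=6.33, Q3=18.98; dissipated=16.150
Total dissipated: 129.590 μJ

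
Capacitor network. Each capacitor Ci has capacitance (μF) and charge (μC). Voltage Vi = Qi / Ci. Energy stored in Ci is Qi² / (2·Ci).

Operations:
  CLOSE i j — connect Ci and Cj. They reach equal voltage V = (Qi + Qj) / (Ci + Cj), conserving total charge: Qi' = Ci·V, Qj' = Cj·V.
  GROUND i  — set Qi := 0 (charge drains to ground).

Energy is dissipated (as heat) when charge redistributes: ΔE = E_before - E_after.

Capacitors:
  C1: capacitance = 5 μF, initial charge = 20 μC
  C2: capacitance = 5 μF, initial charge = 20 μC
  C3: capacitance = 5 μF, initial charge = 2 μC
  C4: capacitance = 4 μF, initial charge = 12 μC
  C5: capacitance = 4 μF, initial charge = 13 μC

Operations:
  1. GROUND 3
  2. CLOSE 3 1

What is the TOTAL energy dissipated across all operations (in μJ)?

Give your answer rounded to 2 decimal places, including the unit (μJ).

Answer: 20.40 μJ

Derivation:
Initial: C1(5μF, Q=20μC, V=4.00V), C2(5μF, Q=20μC, V=4.00V), C3(5μF, Q=2μC, V=0.40V), C4(4μF, Q=12μC, V=3.00V), C5(4μF, Q=13μC, V=3.25V)
Op 1: GROUND 3: Q3=0; energy lost=0.400
Op 2: CLOSE 3-1: Q_total=20.00, C_total=10.00, V=2.00; Q3=10.00, Q1=10.00; dissipated=20.000
Total dissipated: 20.400 μJ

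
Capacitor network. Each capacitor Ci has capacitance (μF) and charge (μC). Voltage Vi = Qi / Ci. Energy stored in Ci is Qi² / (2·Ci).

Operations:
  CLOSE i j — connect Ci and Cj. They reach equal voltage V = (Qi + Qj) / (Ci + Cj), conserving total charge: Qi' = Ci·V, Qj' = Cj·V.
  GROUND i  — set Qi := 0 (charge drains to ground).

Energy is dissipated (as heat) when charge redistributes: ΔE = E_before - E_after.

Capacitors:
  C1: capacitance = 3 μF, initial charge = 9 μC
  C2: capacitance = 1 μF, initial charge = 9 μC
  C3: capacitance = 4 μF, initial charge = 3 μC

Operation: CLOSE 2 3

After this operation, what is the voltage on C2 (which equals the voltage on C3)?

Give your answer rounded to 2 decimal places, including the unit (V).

Answer: 2.40 V

Derivation:
Initial: C1(3μF, Q=9μC, V=3.00V), C2(1μF, Q=9μC, V=9.00V), C3(4μF, Q=3μC, V=0.75V)
Op 1: CLOSE 2-3: Q_total=12.00, C_total=5.00, V=2.40; Q2=2.40, Q3=9.60; dissipated=27.225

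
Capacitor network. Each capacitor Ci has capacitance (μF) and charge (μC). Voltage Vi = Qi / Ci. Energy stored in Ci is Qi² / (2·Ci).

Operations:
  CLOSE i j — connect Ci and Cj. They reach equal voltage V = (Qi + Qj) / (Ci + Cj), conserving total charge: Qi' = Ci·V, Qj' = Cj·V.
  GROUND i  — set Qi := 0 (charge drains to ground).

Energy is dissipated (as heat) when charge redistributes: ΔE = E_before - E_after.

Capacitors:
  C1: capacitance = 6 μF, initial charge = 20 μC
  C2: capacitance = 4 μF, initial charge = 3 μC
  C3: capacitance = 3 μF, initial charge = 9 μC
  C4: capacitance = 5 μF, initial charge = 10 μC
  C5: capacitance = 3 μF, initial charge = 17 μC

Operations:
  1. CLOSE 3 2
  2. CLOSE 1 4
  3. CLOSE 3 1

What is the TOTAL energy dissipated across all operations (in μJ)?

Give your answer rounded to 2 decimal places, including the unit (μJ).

Answer: 7.79 μJ

Derivation:
Initial: C1(6μF, Q=20μC, V=3.33V), C2(4μF, Q=3μC, V=0.75V), C3(3μF, Q=9μC, V=3.00V), C4(5μF, Q=10μC, V=2.00V), C5(3μF, Q=17μC, V=5.67V)
Op 1: CLOSE 3-2: Q_total=12.00, C_total=7.00, V=1.71; Q3=5.14, Q2=6.86; dissipated=4.339
Op 2: CLOSE 1-4: Q_total=30.00, C_total=11.00, V=2.73; Q1=16.36, Q4=13.64; dissipated=2.424
Op 3: CLOSE 3-1: Q_total=21.51, C_total=9.00, V=2.39; Q3=7.17, Q1=14.34; dissipated=1.026
Total dissipated: 7.790 μJ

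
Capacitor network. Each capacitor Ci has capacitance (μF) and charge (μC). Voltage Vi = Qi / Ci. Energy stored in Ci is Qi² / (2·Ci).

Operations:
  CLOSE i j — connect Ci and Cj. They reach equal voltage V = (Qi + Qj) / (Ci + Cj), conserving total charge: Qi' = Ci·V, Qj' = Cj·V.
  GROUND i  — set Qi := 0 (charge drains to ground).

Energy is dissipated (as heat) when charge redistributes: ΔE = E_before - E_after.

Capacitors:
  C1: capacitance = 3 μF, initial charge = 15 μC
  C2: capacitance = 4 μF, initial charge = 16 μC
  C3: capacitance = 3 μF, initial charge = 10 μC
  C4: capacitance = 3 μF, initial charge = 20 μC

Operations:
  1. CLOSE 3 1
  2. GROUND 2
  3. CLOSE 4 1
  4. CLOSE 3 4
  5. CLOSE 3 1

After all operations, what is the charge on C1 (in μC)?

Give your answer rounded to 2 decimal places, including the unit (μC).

Initial: C1(3μF, Q=15μC, V=5.00V), C2(4μF, Q=16μC, V=4.00V), C3(3μF, Q=10μC, V=3.33V), C4(3μF, Q=20μC, V=6.67V)
Op 1: CLOSE 3-1: Q_total=25.00, C_total=6.00, V=4.17; Q3=12.50, Q1=12.50; dissipated=2.083
Op 2: GROUND 2: Q2=0; energy lost=32.000
Op 3: CLOSE 4-1: Q_total=32.50, C_total=6.00, V=5.42; Q4=16.25, Q1=16.25; dissipated=4.688
Op 4: CLOSE 3-4: Q_total=28.75, C_total=6.00, V=4.79; Q3=14.38, Q4=14.38; dissipated=1.172
Op 5: CLOSE 3-1: Q_total=30.62, C_total=6.00, V=5.10; Q3=15.31, Q1=15.31; dissipated=0.293
Final charges: Q1=15.31, Q2=0.00, Q3=15.31, Q4=14.38

Answer: 15.31 μC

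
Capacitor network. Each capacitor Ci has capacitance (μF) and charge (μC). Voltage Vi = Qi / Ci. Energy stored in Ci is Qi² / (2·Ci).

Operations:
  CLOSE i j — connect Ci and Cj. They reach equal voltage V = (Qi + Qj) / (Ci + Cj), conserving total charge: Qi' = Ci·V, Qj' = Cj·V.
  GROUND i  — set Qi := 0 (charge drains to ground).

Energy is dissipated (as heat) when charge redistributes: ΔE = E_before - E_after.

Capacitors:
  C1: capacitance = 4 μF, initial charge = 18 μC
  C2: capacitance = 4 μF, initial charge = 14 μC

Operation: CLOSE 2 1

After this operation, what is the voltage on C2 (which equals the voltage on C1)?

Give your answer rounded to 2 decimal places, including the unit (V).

Answer: 4.00 V

Derivation:
Initial: C1(4μF, Q=18μC, V=4.50V), C2(4μF, Q=14μC, V=3.50V)
Op 1: CLOSE 2-1: Q_total=32.00, C_total=8.00, V=4.00; Q2=16.00, Q1=16.00; dissipated=1.000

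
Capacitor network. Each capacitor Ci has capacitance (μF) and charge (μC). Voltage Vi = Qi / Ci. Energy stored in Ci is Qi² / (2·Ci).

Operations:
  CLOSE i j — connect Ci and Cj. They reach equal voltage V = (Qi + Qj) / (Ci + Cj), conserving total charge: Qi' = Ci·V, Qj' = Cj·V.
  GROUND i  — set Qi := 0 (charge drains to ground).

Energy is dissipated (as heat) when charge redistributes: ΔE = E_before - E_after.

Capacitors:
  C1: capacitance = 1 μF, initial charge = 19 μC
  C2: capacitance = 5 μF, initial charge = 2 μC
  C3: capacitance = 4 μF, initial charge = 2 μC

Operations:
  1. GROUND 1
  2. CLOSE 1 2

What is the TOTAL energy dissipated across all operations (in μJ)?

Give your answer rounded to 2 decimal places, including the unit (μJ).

Answer: 180.57 μJ

Derivation:
Initial: C1(1μF, Q=19μC, V=19.00V), C2(5μF, Q=2μC, V=0.40V), C3(4μF, Q=2μC, V=0.50V)
Op 1: GROUND 1: Q1=0; energy lost=180.500
Op 2: CLOSE 1-2: Q_total=2.00, C_total=6.00, V=0.33; Q1=0.33, Q2=1.67; dissipated=0.067
Total dissipated: 180.567 μJ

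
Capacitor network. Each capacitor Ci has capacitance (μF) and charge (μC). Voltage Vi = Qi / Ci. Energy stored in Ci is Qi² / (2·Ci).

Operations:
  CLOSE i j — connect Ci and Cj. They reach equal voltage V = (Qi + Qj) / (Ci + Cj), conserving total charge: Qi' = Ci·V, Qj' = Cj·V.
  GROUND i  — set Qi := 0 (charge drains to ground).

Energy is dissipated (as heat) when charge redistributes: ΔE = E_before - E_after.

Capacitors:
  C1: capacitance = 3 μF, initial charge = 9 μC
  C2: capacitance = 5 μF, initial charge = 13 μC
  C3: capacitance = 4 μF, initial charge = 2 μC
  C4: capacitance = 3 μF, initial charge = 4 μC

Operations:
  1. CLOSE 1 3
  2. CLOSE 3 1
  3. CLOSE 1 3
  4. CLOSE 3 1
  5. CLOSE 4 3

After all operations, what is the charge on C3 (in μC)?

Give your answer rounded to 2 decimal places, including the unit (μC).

Initial: C1(3μF, Q=9μC, V=3.00V), C2(5μF, Q=13μC, V=2.60V), C3(4μF, Q=2μC, V=0.50V), C4(3μF, Q=4μC, V=1.33V)
Op 1: CLOSE 1-3: Q_total=11.00, C_total=7.00, V=1.57; Q1=4.71, Q3=6.29; dissipated=5.357
Op 2: CLOSE 3-1: Q_total=11.00, C_total=7.00, V=1.57; Q3=6.29, Q1=4.71; dissipated=0.000
Op 3: CLOSE 1-3: Q_total=11.00, C_total=7.00, V=1.57; Q1=4.71, Q3=6.29; dissipated=0.000
Op 4: CLOSE 3-1: Q_total=11.00, C_total=7.00, V=1.57; Q3=6.29, Q1=4.71; dissipated=0.000
Op 5: CLOSE 4-3: Q_total=10.29, C_total=7.00, V=1.47; Q4=4.41, Q3=5.88; dissipated=0.049
Final charges: Q1=4.71, Q2=13.00, Q3=5.88, Q4=4.41

Answer: 5.88 μC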